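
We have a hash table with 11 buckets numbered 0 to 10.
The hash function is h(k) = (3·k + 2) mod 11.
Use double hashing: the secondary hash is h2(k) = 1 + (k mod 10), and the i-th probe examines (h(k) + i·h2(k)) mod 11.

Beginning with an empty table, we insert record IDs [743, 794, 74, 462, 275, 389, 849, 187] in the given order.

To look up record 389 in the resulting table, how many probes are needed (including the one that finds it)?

3

743: h=9 -> slot 9
794: h=8 -> slot 8
74: h=4 -> slot 4
462: h=2 -> slot 2
275: h=2, h2=6, probe 2,8,3 -> slot 3
389: h=3, h2=10, probe 3,2,1 -> slot 1
849: h=8, h2=10, probe 8,7 -> slot 7
187: h=2, h2=8, probe 2,10 -> slot 10
Table: [_, 389, 462, 275, 74, _, _, 849, 794, 743, 187]
Lookup 389: h=3, h2=10, probe 3,2,1 → found at 1.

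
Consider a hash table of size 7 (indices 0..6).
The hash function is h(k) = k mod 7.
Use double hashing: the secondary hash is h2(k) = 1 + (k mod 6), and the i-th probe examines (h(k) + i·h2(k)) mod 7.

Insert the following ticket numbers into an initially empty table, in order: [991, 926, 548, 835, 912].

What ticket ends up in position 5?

Insert 991: h=4, slot 4 empty -> index 4.
Insert 926: h=2, slot 2 empty -> index 2.
Insert 548: h=2, h2=3, slot 2 occupied -> index 5.
Insert 835: h=2, h2=2, slots 2,4 occupied -> index 6.
Insert 912: h=2, h2=1, slot 2 occupied -> index 3.
Table: [-, -, 926, 912, 991, 548, 835]

548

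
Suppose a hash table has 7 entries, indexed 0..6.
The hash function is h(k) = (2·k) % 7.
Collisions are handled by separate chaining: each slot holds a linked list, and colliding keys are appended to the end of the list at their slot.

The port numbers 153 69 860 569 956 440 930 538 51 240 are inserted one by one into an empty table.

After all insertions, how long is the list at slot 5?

6

Insert 153: h=5, bucket 5 empty → new chain.
Insert 69: h=5, bucket 5 nonempty → append to chain.
Insert 860: h=5, bucket 5 nonempty → append to chain.
Insert 569: h=4, bucket 4 empty → new chain.
Insert 956: h=1, bucket 1 empty → new chain.
Insert 440: h=5, bucket 5 nonempty → append to chain.
Insert 930: h=5, bucket 5 nonempty → append to chain.
Insert 538: h=5, bucket 5 nonempty → append to chain.
Insert 51: h=4, bucket 4 nonempty → append to chain.
Insert 240: h=4, bucket 4 nonempty → append to chain.
Final buckets:
0: -
1: 956
2: -
3: -
4: 569 -> 51 -> 240
5: 153 -> 69 -> 860 -> 440 -> 930 -> 538
6: -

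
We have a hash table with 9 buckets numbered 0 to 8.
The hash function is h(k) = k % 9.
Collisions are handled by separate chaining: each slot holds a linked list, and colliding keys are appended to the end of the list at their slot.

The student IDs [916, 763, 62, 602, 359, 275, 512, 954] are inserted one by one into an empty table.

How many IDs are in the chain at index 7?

2

916 → bucket 7
763 → bucket 7 (collision)
62 → bucket 8
602 → bucket 8 (collision)
359 → bucket 8 (collision)
275 → bucket 5
512 → bucket 8 (collision)
954 → bucket 0
Final buckets:
0: 954
1: -
2: -
3: -
4: -
5: 275
6: -
7: 916 -> 763
8: 62 -> 602 -> 359 -> 512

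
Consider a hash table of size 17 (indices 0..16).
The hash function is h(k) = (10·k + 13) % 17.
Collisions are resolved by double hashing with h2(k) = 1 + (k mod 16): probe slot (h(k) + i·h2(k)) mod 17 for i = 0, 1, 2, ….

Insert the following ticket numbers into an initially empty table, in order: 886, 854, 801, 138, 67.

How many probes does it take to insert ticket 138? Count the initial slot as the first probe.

886: h=16 → slot 16
854: h=2 → slot 2
801: h=16, h2=2, probe 16,1 → slot 1
138: h=16, h2=11, probe 16,10 → slot 10
67: h=3 → slot 3
Table: [∅, 801, 854, 67, ∅, ∅, ∅, ∅, ∅, ∅, 138, ∅, ∅, ∅, ∅, ∅, 886]

2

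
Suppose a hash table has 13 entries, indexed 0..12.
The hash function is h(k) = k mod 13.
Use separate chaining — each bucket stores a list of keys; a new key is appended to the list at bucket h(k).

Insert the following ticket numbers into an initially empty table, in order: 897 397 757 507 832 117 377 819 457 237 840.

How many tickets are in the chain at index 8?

897 -> bucket 0
397 -> bucket 7
757 -> bucket 3
507 -> bucket 0 (collision)
832 -> bucket 0 (collision)
117 -> bucket 0 (collision)
377 -> bucket 0 (collision)
819 -> bucket 0 (collision)
457 -> bucket 2
237 -> bucket 3 (collision)
840 -> bucket 8
Final buckets:
0: 897 -> 507 -> 832 -> 117 -> 377 -> 819
1: ∅
2: 457
3: 757 -> 237
4: ∅
5: ∅
6: ∅
7: 397
8: 840
9: ∅
10: ∅
11: ∅
12: ∅

1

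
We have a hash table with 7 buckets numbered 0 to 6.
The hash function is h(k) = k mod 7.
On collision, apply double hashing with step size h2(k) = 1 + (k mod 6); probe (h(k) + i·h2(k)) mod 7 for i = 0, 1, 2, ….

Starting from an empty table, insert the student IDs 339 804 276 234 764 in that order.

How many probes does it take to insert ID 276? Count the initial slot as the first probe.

2

339 hashes to 3; slot 3 is free => place at 3.
804 hashes to 6; slot 6 is free => place at 6.
276 hashes to 3, h2=1; 3 taken => place at 4.
234 hashes to 3, h2=1; 3,4 taken => place at 5.
764 hashes to 1; slot 1 is free => place at 1.
Table: [—, 764, —, 339, 276, 234, 804]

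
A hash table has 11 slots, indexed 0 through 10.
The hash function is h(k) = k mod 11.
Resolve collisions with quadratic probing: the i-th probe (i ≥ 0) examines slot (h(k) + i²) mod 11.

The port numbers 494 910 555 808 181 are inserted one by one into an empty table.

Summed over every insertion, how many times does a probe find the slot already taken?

3

494 hashes to 10; slot 10 is free → place at 10.
910 hashes to 8; slot 8 is free → place at 8.
555 hashes to 5; slot 5 is free → place at 5.
808 hashes to 5; 5 taken → place at 6.
181 hashes to 5; 5,6 taken → place at 9.
Table: [_, _, _, _, _, 555, 808, _, 910, 181, 494]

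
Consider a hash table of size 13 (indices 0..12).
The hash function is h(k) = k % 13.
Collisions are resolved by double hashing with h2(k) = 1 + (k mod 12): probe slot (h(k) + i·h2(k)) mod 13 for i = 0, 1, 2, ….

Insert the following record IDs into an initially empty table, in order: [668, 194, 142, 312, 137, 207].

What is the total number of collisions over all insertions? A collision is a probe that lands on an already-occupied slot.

2

668 hashes to 5; slot 5 is free → place at 5.
194 hashes to 12; slot 12 is free → place at 12.
142 hashes to 12, h2=11; 12 taken → place at 10.
312 hashes to 0; slot 0 is free → place at 0.
137 hashes to 7; slot 7 is free → place at 7.
207 hashes to 12, h2=4; 12 taken → place at 3.
Table: [312, ., ., 207, ., 668, ., 137, ., ., 142, ., 194]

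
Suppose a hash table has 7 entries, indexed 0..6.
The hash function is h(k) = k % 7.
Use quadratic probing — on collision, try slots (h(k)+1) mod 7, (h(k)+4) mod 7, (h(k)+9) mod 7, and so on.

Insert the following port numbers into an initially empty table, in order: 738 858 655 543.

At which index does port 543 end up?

738: h=3 → slot 3
858: h=4 → slot 4
655: h=4, probe 4,5 → slot 5
543: h=4, probe 4,5,1 → slot 1
Table: [∅, 543, ∅, 738, 858, 655, ∅]

1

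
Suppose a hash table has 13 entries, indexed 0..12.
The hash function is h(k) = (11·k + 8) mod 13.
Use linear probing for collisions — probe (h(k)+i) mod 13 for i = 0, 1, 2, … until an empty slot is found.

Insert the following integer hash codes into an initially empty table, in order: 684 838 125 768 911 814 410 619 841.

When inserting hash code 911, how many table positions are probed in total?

684 hashes to 5; slot 5 is free => place at 5.
838 hashes to 9; slot 9 is free => place at 9.
125 hashes to 5; 5 taken => place at 6.
768 hashes to 6; 6 taken => place at 7.
911 hashes to 6; 6,7 taken => place at 8.
814 hashes to 5; 5,6,7,8,9 taken => place at 10.
410 hashes to 7; 7,8,9,10 taken => place at 11.
619 hashes to 5; 5,6,7,8,9,10,11 taken => place at 12.
841 hashes to 3; slot 3 is free => place at 3.
Table: [., ., ., 841, ., 684, 125, 768, 911, 838, 814, 410, 619]

3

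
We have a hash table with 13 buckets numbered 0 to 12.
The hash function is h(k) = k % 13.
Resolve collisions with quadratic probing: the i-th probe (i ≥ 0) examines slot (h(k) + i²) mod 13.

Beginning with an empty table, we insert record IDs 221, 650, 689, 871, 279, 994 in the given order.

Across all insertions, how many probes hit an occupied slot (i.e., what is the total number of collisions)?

221: h=0 => slot 0
650: h=0, probe 0,1 => slot 1
689: h=0, probe 0,1,4 => slot 4
871: h=0, probe 0,1,4,9 => slot 9
279: h=6 => slot 6
994: h=6, probe 6,7 => slot 7
Table: [221, 650, —, —, 689, —, 279, 994, —, 871, —, —, —]

7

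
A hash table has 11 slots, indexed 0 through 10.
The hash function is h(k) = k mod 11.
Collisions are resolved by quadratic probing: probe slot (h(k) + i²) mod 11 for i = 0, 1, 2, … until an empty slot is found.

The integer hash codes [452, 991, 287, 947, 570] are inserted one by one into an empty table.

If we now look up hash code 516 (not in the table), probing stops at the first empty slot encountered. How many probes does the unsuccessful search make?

2

Insert 452: h=1, slot 1 empty => index 1.
Insert 991: h=1, slot 1 occupied => index 2.
Insert 287: h=1, slots 1,2 occupied => index 5.
Insert 947: h=1, slots 1,2,5 occupied => index 10.
Insert 570: h=9, slot 9 empty => index 9.
Table: [_, 452, 991, _, _, 287, _, _, _, 570, 947]
Lookup 516: h=10, probe 10,0 → slot 0 empty, not found.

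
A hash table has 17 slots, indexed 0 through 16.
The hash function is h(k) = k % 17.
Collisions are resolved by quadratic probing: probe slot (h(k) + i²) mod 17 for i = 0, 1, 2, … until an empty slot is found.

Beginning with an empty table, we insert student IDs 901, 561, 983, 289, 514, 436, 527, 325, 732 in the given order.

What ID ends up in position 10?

Insert 901: h=0, slot 0 empty => index 0.
Insert 561: h=0, slot 0 occupied => index 1.
Insert 983: h=14, slot 14 empty => index 14.
Insert 289: h=0, slots 0,1 occupied => index 4.
Insert 514: h=4, slot 4 occupied => index 5.
Insert 436: h=11, slot 11 empty => index 11.
Insert 527: h=0, slots 0,1,4 occupied => index 9.
Insert 325: h=2, slot 2 empty => index 2.
Insert 732: h=1, slots 1,2,5 occupied => index 10.
Table: [901, 561, 325, —, 289, 514, —, —, —, 527, 732, 436, —, —, 983, —, —]

732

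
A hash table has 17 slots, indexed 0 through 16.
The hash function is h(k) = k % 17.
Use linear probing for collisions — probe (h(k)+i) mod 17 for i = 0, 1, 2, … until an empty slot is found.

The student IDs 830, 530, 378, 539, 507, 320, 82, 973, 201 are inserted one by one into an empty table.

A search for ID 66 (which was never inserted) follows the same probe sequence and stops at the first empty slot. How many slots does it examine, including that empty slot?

5

830: h=14 -> slot 14
530: h=3 -> slot 3
378: h=4 -> slot 4
539: h=12 -> slot 12
507: h=14, probe 14,15 -> slot 15
320: h=14, probe 14,15,16 -> slot 16
82: h=14, probe 14,15,16,0 -> slot 0
973: h=4, probe 4,5 -> slot 5
201: h=14, probe 14,15,16,0,1 -> slot 1
Table: [82, 201, —, 530, 378, 973, —, —, —, —, —, —, 539, —, 830, 507, 320]
Lookup 66: h=15, probe 15,16,0,1,2 → slot 2 empty, not found.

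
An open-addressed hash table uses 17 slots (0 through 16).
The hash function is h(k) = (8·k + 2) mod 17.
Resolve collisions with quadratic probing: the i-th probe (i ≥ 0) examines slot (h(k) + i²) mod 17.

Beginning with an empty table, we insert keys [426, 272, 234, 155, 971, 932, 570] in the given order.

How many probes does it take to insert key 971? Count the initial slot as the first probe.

426: h=10 → slot 10
272: h=2 → slot 2
234: h=4 → slot 4
155: h=1 → slot 1
971: h=1, probe 1,2,5 → slot 5
932: h=12 → slot 12
570: h=6 → slot 6
Table: [-, 155, 272, -, 234, 971, 570, -, -, -, 426, -, 932, -, -, -, -]

3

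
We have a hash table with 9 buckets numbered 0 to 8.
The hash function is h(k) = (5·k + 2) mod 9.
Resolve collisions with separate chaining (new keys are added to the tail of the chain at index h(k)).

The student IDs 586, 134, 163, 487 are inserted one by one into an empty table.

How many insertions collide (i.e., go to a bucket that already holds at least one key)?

2

Insert 586: h=7, bucket 7 empty → new chain.
Insert 134: h=6, bucket 6 empty → new chain.
Insert 163: h=7, bucket 7 nonempty → append to chain.
Insert 487: h=7, bucket 7 nonempty → append to chain.
Final buckets:
0: _
1: _
2: _
3: _
4: _
5: _
6: 134
7: 586 -> 163 -> 487
8: _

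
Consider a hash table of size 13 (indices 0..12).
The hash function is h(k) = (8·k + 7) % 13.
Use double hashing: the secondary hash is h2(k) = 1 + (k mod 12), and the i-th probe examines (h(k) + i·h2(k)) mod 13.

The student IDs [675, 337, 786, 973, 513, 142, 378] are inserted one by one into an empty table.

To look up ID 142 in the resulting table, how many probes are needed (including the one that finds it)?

Insert 675: h=12, slot 12 empty → index 12.
Insert 337: h=12, h2=2, slot 12 occupied → index 1.
Insert 786: h=3, slot 3 empty → index 3.
Insert 973: h=4, slot 4 empty → index 4.
Insert 513: h=3, h2=10, slot 3 occupied → index 0.
Insert 142: h=12, h2=11, slot 12 occupied → index 10.
Insert 378: h=2, slot 2 empty → index 2.
Table: [513, 337, 378, 786, 973, —, —, —, —, —, 142, —, 675]
Lookup 142: h=12, h2=11, probe 12,10 → found at 10.

2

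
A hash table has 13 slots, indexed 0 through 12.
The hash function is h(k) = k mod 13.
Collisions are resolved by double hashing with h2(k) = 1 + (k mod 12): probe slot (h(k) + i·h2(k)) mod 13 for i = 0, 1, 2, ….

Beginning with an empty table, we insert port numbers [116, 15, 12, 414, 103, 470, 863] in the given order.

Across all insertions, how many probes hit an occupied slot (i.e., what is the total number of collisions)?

116 hashes to 12; slot 12 is free → place at 12.
15 hashes to 2; slot 2 is free → place at 2.
12 hashes to 12, h2=1; 12 taken → place at 0.
414 hashes to 11; slot 11 is free → place at 11.
103 hashes to 12, h2=8; 12 taken → place at 7.
470 hashes to 2, h2=3; 2 taken → place at 5.
863 hashes to 5, h2=12; 5 taken → place at 4.
Table: [12, —, 15, —, 863, 470, —, 103, —, —, —, 414, 116]

4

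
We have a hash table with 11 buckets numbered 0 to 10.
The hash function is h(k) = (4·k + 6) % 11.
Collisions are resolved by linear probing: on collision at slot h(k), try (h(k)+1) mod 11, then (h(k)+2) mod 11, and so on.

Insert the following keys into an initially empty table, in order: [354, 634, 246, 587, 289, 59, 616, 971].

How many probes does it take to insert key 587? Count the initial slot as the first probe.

3

354 hashes to 3; slot 3 is free => place at 3.
634 hashes to 1; slot 1 is free => place at 1.
246 hashes to 0; slot 0 is free => place at 0.
587 hashes to 0; 0,1 taken => place at 2.
289 hashes to 7; slot 7 is free => place at 7.
59 hashes to 0; 0,1,2,3 taken => place at 4.
616 hashes to 6; slot 6 is free => place at 6.
971 hashes to 7; 7 taken => place at 8.
Table: [246, 634, 587, 354, 59, —, 616, 289, 971, —, —]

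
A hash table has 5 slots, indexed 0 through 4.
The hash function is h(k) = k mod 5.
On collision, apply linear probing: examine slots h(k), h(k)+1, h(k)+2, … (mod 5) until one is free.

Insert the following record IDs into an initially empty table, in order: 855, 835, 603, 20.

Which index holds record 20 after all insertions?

855 hashes to 0; slot 0 is free → place at 0.
835 hashes to 0; 0 taken → place at 1.
603 hashes to 3; slot 3 is free → place at 3.
20 hashes to 0; 0,1 taken → place at 2.
Table: [855, 835, 20, 603, ∅]

2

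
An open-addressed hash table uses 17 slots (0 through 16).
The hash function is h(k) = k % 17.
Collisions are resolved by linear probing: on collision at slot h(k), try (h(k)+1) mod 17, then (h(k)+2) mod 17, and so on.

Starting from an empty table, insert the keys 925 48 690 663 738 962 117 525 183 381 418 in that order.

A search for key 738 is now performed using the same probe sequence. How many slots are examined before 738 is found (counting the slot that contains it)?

2

925: h=7 => slot 7
48: h=14 => slot 14
690: h=10 => slot 10
663: h=0 => slot 0
738: h=7, probe 7,8 => slot 8
962: h=10, probe 10,11 => slot 11
117: h=15 => slot 15
525: h=15, probe 15,16 => slot 16
183: h=13 => slot 13
381: h=7, probe 7,8,9 => slot 9
418: h=10, probe 10,11,12 => slot 12
Table: [663, _, _, _, _, _, _, 925, 738, 381, 690, 962, 418, 183, 48, 117, 525]
Lookup 738: h=7, probe 7,8 → found at 8.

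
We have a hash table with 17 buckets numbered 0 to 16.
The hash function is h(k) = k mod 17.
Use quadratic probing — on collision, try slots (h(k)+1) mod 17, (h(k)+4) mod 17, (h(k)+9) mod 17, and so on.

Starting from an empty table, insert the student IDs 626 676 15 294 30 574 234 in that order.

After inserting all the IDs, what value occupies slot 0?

Insert 626: h=14, slot 14 empty → index 14.
Insert 676: h=13, slot 13 empty → index 13.
Insert 15: h=15, slot 15 empty → index 15.
Insert 294: h=5, slot 5 empty → index 5.
Insert 30: h=13, slots 13,14 occupied → index 0.
Insert 574: h=13, slots 13,14,0,5 occupied → index 12.
Insert 234: h=13, slots 13,14,0,5,12 occupied → index 4.
Table: [30, —, —, —, 234, 294, —, —, —, —, —, —, 574, 676, 626, 15, —]

30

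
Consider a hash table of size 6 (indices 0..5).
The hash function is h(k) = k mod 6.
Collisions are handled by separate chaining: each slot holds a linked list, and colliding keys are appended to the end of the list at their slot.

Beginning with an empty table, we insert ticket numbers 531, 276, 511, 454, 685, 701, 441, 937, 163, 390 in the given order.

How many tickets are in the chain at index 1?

4

Insert 531: h=3, bucket 3 empty -> new chain.
Insert 276: h=0, bucket 0 empty -> new chain.
Insert 511: h=1, bucket 1 empty -> new chain.
Insert 454: h=4, bucket 4 empty -> new chain.
Insert 685: h=1, bucket 1 nonempty -> append to chain.
Insert 701: h=5, bucket 5 empty -> new chain.
Insert 441: h=3, bucket 3 nonempty -> append to chain.
Insert 937: h=1, bucket 1 nonempty -> append to chain.
Insert 163: h=1, bucket 1 nonempty -> append to chain.
Insert 390: h=0, bucket 0 nonempty -> append to chain.
Final buckets:
0: 276 -> 390
1: 511 -> 685 -> 937 -> 163
2: .
3: 531 -> 441
4: 454
5: 701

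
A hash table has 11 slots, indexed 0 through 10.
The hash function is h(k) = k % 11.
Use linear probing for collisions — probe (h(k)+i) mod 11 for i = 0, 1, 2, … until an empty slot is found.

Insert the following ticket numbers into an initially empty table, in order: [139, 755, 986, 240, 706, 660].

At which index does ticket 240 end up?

139: h=7 -> slot 7
755: h=7, probe 7,8 -> slot 8
986: h=7, probe 7,8,9 -> slot 9
240: h=9, probe 9,10 -> slot 10
706: h=2 -> slot 2
660: h=0 -> slot 0
Table: [660, —, 706, —, —, —, —, 139, 755, 986, 240]

10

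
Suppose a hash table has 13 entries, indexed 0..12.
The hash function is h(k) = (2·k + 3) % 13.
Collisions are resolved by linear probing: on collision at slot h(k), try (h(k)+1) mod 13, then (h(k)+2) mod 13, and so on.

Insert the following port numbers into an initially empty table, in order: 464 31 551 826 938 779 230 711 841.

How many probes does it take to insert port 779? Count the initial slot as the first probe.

2

Insert 464: h=8, slot 8 empty => index 8.
Insert 31: h=0, slot 0 empty => index 0.
Insert 551: h=0, slot 0 occupied => index 1.
Insert 826: h=4, slot 4 empty => index 4.
Insert 938: h=7, slot 7 empty => index 7.
Insert 779: h=1, slot 1 occupied => index 2.
Insert 230: h=8, slot 8 occupied => index 9.
Insert 711: h=8, slots 8,9 occupied => index 10.
Insert 841: h=8, slots 8,9,10 occupied => index 11.
Table: [31, 551, 779, —, 826, —, —, 938, 464, 230, 711, 841, —]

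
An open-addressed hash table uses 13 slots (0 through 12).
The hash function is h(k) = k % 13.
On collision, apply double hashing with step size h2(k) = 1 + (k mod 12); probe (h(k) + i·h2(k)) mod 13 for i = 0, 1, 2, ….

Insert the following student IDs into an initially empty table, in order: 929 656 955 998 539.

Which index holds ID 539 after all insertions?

Insert 929: h=6, slot 6 empty → index 6.
Insert 656: h=6, h2=9, slot 6 occupied → index 2.
Insert 955: h=6, h2=8, slot 6 occupied → index 1.
Insert 998: h=10, slot 10 empty → index 10.
Insert 539: h=6, h2=12, slot 6 occupied → index 5.
Table: [∅, 955, 656, ∅, ∅, 539, 929, ∅, ∅, ∅, 998, ∅, ∅]

5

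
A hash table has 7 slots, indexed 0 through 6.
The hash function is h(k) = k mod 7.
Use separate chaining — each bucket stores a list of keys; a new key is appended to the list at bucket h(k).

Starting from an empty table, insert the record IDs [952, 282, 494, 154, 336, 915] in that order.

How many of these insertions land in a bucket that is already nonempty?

952 → bucket 0
282 → bucket 2
494 → bucket 4
154 → bucket 0 (collision)
336 → bucket 0 (collision)
915 → bucket 5
Final buckets:
0: 952 -> 154 -> 336
1: —
2: 282
3: —
4: 494
5: 915
6: —

2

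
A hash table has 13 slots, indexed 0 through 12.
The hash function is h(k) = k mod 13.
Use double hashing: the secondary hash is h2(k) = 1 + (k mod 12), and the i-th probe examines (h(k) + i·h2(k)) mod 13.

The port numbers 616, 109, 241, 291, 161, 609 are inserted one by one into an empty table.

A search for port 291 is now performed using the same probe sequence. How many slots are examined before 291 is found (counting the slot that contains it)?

3

616 hashes to 5; slot 5 is free → place at 5.
109 hashes to 5, h2=2; 5 taken → place at 7.
241 hashes to 7, h2=2; 7 taken → place at 9.
291 hashes to 5, h2=4; 5,9 taken → place at 0.
161 hashes to 5, h2=6; 5 taken → place at 11.
609 hashes to 11, h2=10; 11 taken → place at 8.
Table: [291, ., ., ., ., 616, ., 109, 609, 241, ., 161, .]
Lookup 291: h=5, h2=4, probe 5,9,0 → found at 0.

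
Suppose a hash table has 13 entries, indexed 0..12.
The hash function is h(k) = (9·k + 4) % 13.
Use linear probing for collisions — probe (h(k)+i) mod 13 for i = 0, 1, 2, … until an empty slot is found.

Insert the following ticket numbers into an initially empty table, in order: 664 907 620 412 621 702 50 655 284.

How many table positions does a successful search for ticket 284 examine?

3

Insert 664: h=0, slot 0 empty => index 0.
Insert 907: h=3, slot 3 empty => index 3.
Insert 620: h=7, slot 7 empty => index 7.
Insert 412: h=7, slot 7 occupied => index 8.
Insert 621: h=3, slot 3 occupied => index 4.
Insert 702: h=4, slot 4 occupied => index 5.
Insert 50: h=12, slot 12 empty => index 12.
Insert 655: h=10, slot 10 empty => index 10.
Insert 284: h=12, slots 12,0 occupied => index 1.
Table: [664, 284, ., 907, 621, 702, ., 620, 412, ., 655, ., 50]
Lookup 284: h=12, probe 12,0,1 → found at 1.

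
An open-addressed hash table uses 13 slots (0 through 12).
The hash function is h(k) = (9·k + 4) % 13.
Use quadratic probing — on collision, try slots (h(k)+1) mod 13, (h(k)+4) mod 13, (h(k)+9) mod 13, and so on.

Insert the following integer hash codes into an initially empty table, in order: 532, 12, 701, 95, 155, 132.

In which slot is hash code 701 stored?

12

532: h=8 => slot 8
12: h=8, probe 8,9 => slot 9
701: h=8, probe 8,9,12 => slot 12
95: h=1 => slot 1
155: h=8, probe 8,9,12,4 => slot 4
132: h=9, probe 9,10 => slot 10
Table: [_, 95, _, _, 155, _, _, _, 532, 12, 132, _, 701]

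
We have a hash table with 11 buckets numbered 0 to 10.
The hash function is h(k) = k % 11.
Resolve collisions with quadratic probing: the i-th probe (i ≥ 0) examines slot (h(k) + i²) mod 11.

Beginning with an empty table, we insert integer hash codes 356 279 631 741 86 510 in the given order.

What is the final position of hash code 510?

7

Insert 356: h=4, slot 4 empty -> index 4.
Insert 279: h=4, slot 4 occupied -> index 5.
Insert 631: h=4, slots 4,5 occupied -> index 8.
Insert 741: h=4, slots 4,5,8 occupied -> index 2.
Insert 86: h=9, slot 9 empty -> index 9.
Insert 510: h=4, slots 4,5,8,2,9 occupied -> index 7.
Table: [-, -, 741, -, 356, 279, -, 510, 631, 86, -]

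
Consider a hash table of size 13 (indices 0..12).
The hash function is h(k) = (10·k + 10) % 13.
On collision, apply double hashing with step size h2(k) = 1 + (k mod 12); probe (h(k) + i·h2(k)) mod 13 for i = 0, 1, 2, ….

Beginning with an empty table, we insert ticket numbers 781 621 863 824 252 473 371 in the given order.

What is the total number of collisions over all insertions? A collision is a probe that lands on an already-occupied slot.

3

781: h=7 => slot 7
621: h=6 => slot 6
863: h=8 => slot 8
824: h=8, h2=9, probe 8,4 => slot 4
252: h=8, h2=1, probe 8,9 => slot 9
473: h=8, h2=6, probe 8,1 => slot 1
371: h=2 => slot 2
Table: [., 473, 371, ., 824, ., 621, 781, 863, 252, ., ., .]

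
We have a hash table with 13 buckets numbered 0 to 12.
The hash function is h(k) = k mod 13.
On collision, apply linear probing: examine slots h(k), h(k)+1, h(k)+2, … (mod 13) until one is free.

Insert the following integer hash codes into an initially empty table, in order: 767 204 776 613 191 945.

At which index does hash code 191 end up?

767: h=0 → slot 0
204: h=9 → slot 9
776: h=9, probe 9,10 → slot 10
613: h=2 → slot 2
191: h=9, probe 9,10,11 → slot 11
945: h=9, probe 9,10,11,12 → slot 12
Table: [767, —, 613, —, —, —, —, —, —, 204, 776, 191, 945]

11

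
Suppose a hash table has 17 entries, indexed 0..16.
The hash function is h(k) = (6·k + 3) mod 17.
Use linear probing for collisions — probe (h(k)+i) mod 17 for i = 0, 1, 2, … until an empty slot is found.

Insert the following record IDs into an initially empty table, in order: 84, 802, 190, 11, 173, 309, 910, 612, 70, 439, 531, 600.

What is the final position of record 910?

Insert 84: h=14, slot 14 empty → index 14.
Insert 802: h=4, slot 4 empty → index 4.
Insert 190: h=4, slot 4 occupied → index 5.
Insert 11: h=1, slot 1 empty → index 1.
Insert 173: h=4, slots 4,5 occupied → index 6.
Insert 309: h=4, slots 4,5,6 occupied → index 7.
Insert 910: h=6, slots 6,7 occupied → index 8.
Insert 612: h=3, slot 3 empty → index 3.
Insert 70: h=15, slot 15 empty → index 15.
Insert 439: h=2, slot 2 empty → index 2.
Insert 531: h=10, slot 10 empty → index 10.
Insert 600: h=16, slot 16 empty → index 16.
Table: [., 11, 439, 612, 802, 190, 173, 309, 910, ., 531, ., ., ., 84, 70, 600]

8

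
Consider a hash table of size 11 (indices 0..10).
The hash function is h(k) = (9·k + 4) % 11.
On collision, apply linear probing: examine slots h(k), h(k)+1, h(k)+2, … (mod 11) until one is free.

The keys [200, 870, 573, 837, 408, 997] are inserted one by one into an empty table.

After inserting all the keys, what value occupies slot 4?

837

200 hashes to 0; slot 0 is free => place at 0.
870 hashes to 2; slot 2 is free => place at 2.
573 hashes to 2; 2 taken => place at 3.
837 hashes to 2; 2,3 taken => place at 4.
408 hashes to 2; 2,3,4 taken => place at 5.
997 hashes to 1; slot 1 is free => place at 1.
Table: [200, 997, 870, 573, 837, 408, -, -, -, -, -]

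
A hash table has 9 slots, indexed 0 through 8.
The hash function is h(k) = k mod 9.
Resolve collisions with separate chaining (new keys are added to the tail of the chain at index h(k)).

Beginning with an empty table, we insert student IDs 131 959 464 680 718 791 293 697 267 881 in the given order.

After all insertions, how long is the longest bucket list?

5

Insert 131: h=5, bucket 5 empty → new chain.
Insert 959: h=5, bucket 5 nonempty → append to chain.
Insert 464: h=5, bucket 5 nonempty → append to chain.
Insert 680: h=5, bucket 5 nonempty → append to chain.
Insert 718: h=7, bucket 7 empty → new chain.
Insert 791: h=8, bucket 8 empty → new chain.
Insert 293: h=5, bucket 5 nonempty → append to chain.
Insert 697: h=4, bucket 4 empty → new chain.
Insert 267: h=6, bucket 6 empty → new chain.
Insert 881: h=8, bucket 8 nonempty → append to chain.
Final buckets:
0: ∅
1: ∅
2: ∅
3: ∅
4: 697
5: 131 -> 959 -> 464 -> 680 -> 293
6: 267
7: 718
8: 791 -> 881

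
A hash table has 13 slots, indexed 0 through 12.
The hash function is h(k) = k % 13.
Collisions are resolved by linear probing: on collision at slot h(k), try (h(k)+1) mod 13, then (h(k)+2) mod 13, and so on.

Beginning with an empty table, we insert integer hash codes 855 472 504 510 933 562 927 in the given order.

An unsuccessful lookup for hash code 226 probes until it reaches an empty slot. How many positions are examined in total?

3

855: h=10 => slot 10
472: h=4 => slot 4
504: h=10, probe 10,11 => slot 11
510: h=3 => slot 3
933: h=10, probe 10,11,12 => slot 12
562: h=3, probe 3,4,5 => slot 5
927: h=4, probe 4,5,6 => slot 6
Table: [∅, ∅, ∅, 510, 472, 562, 927, ∅, ∅, ∅, 855, 504, 933]
Lookup 226: h=5, probe 5,6,7 → slot 7 empty, not found.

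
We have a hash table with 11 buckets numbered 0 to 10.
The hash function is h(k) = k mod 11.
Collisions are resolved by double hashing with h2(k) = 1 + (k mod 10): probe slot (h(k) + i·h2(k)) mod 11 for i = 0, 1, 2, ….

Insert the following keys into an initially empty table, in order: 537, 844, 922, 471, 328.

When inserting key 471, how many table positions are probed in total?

2

537 hashes to 9; slot 9 is free → place at 9.
844 hashes to 8; slot 8 is free → place at 8.
922 hashes to 9, h2=3; 9 taken → place at 1.
471 hashes to 9, h2=2; 9 taken → place at 0.
328 hashes to 9, h2=9; 9 taken → place at 7.
Table: [471, 922, ∅, ∅, ∅, ∅, ∅, 328, 844, 537, ∅]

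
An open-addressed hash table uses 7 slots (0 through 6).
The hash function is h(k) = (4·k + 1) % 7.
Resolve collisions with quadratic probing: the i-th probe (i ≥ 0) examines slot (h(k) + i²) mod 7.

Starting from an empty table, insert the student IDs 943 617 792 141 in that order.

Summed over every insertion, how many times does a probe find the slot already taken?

Insert 943: h=0, slot 0 empty → index 0.
Insert 617: h=5, slot 5 empty → index 5.
Insert 792: h=5, slot 5 occupied → index 6.
Insert 141: h=5, slots 5,6 occupied → index 2.
Table: [943, _, 141, _, _, 617, 792]

3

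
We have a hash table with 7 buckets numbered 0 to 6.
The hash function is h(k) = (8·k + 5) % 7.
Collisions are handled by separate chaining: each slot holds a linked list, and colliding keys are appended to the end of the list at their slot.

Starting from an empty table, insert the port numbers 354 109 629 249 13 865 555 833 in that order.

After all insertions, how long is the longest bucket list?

Insert 354: h=2, bucket 2 empty -> new chain.
Insert 109: h=2, bucket 2 nonempty -> append to chain.
Insert 629: h=4, bucket 4 empty -> new chain.
Insert 249: h=2, bucket 2 nonempty -> append to chain.
Insert 13: h=4, bucket 4 nonempty -> append to chain.
Insert 865: h=2, bucket 2 nonempty -> append to chain.
Insert 555: h=0, bucket 0 empty -> new chain.
Insert 833: h=5, bucket 5 empty -> new chain.
Final buckets:
0: 555
1: -
2: 354 -> 109 -> 249 -> 865
3: -
4: 629 -> 13
5: 833
6: -

4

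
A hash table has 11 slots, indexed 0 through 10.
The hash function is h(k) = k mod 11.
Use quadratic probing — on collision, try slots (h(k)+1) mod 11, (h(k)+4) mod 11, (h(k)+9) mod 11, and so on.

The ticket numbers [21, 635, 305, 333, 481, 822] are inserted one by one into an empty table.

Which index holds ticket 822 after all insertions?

Insert 21: h=10, slot 10 empty -> index 10.
Insert 635: h=8, slot 8 empty -> index 8.
Insert 305: h=8, slot 8 occupied -> index 9.
Insert 333: h=3, slot 3 empty -> index 3.
Insert 481: h=8, slots 8,9 occupied -> index 1.
Insert 822: h=8, slots 8,9,1 occupied -> index 6.
Table: [., 481, ., 333, ., ., 822, ., 635, 305, 21]

6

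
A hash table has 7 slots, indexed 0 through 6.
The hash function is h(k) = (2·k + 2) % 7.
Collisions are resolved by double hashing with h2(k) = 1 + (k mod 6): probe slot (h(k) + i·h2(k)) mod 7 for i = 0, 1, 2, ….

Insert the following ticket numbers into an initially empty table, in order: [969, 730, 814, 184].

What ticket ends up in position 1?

969

969: h=1 => slot 1
730: h=6 => slot 6
814: h=6, h2=5, probe 6,4 => slot 4
184: h=6, h2=5, probe 6,4,2 => slot 2
Table: [., 969, 184, ., 814, ., 730]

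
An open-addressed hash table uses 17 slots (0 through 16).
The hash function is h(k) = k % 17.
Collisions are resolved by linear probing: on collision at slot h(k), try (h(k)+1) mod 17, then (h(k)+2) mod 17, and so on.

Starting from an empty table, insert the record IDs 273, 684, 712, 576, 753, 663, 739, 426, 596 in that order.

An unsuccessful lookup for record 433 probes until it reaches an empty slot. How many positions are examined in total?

Insert 273: h=1, slot 1 empty → index 1.
Insert 684: h=4, slot 4 empty → index 4.
Insert 712: h=15, slot 15 empty → index 15.
Insert 576: h=15, slot 15 occupied → index 16.
Insert 753: h=5, slot 5 empty → index 5.
Insert 663: h=0, slot 0 empty → index 0.
Insert 739: h=8, slot 8 empty → index 8.
Insert 426: h=1, slot 1 occupied → index 2.
Insert 596: h=1, slots 1,2 occupied → index 3.
Table: [663, 273, 426, 596, 684, 753, —, —, 739, —, —, —, —, —, —, 712, 576]
Lookup 433: h=8, probe 8,9 → slot 9 empty, not found.

2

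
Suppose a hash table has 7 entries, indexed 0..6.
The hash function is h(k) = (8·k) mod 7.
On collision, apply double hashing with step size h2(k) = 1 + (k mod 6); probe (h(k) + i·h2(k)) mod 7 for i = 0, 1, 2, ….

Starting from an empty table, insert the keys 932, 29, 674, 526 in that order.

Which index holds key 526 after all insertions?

6

932: h=1 => slot 1
29: h=1, h2=6, probe 1,0 => slot 0
674: h=2 => slot 2
526: h=1, h2=5, probe 1,6 => slot 6
Table: [29, 932, 674, _, _, _, 526]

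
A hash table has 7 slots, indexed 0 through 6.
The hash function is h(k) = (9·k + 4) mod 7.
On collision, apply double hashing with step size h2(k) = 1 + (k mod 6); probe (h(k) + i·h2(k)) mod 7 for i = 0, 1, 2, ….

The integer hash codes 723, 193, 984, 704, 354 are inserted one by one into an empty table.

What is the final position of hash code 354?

723 hashes to 1; slot 1 is free => place at 1.
193 hashes to 5; slot 5 is free => place at 5.
984 hashes to 5, h2=1; 5 taken => place at 6.
704 hashes to 5, h2=3; 5,1 taken => place at 4.
354 hashes to 5, h2=1; 5,6 taken => place at 0.
Table: [354, 723, —, —, 704, 193, 984]

0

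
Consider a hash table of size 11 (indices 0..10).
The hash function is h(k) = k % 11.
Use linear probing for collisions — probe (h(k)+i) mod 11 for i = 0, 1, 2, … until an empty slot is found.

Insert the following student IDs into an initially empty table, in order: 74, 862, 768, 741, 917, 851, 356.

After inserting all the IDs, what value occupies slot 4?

862

74: h=8 -> slot 8
862: h=4 -> slot 4
768: h=9 -> slot 9
741: h=4, probe 4,5 -> slot 5
917: h=4, probe 4,5,6 -> slot 6
851: h=4, probe 4,5,6,7 -> slot 7
356: h=4, probe 4,5,6,7,8,9,10 -> slot 10
Table: [—, —, —, —, 862, 741, 917, 851, 74, 768, 356]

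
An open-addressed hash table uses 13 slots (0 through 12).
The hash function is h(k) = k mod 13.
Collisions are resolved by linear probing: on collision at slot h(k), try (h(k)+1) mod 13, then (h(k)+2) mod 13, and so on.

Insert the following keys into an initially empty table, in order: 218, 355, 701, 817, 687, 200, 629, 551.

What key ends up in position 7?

551

Insert 218: h=10, slot 10 empty -> index 10.
Insert 355: h=4, slot 4 empty -> index 4.
Insert 701: h=12, slot 12 empty -> index 12.
Insert 817: h=11, slot 11 empty -> index 11.
Insert 687: h=11, slots 11,12 occupied -> index 0.
Insert 200: h=5, slot 5 empty -> index 5.
Insert 629: h=5, slot 5 occupied -> index 6.
Insert 551: h=5, slots 5,6 occupied -> index 7.
Table: [687, _, _, _, 355, 200, 629, 551, _, _, 218, 817, 701]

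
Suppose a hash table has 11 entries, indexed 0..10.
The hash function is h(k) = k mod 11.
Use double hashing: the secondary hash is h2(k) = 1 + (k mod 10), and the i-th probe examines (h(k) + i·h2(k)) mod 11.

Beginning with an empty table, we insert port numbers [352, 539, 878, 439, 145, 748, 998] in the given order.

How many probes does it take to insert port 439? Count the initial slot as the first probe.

352 hashes to 0; slot 0 is free -> place at 0.
539 hashes to 0, h2=10; 0 taken -> place at 10.
878 hashes to 9; slot 9 is free -> place at 9.
439 hashes to 10, h2=10; 10,9 taken -> place at 8.
145 hashes to 2; slot 2 is free -> place at 2.
748 hashes to 0, h2=9; 0,9 taken -> place at 7.
998 hashes to 8, h2=9; 8 taken -> place at 6.
Table: [352, _, 145, _, _, _, 998, 748, 439, 878, 539]

3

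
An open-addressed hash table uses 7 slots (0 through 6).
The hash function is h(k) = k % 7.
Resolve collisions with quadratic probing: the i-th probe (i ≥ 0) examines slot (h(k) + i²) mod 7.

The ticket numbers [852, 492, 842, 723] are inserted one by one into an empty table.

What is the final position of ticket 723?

6

Insert 852: h=5, slot 5 empty → index 5.
Insert 492: h=2, slot 2 empty → index 2.
Insert 842: h=2, slot 2 occupied → index 3.
Insert 723: h=2, slots 2,3 occupied → index 6.
Table: [∅, ∅, 492, 842, ∅, 852, 723]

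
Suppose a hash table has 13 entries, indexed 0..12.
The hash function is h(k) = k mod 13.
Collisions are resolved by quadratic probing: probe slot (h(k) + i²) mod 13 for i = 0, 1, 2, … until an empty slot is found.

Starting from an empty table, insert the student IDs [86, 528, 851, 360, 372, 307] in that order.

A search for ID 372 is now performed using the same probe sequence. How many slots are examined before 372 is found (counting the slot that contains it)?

86: h=8 → slot 8
528: h=8, probe 8,9 → slot 9
851: h=6 → slot 6
360: h=9, probe 9,10 → slot 10
372: h=8, probe 8,9,12 → slot 12
307: h=8, probe 8,9,12,4 → slot 4
Table: [—, —, —, —, 307, —, 851, —, 86, 528, 360, —, 372]
Lookup 372: h=8, probe 8,9,12 → found at 12.

3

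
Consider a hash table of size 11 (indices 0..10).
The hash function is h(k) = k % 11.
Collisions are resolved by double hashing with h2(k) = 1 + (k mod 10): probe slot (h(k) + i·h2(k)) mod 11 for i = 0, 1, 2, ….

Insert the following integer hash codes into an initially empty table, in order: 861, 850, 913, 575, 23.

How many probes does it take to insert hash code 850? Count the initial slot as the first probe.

861 hashes to 3; slot 3 is free → place at 3.
850 hashes to 3, h2=1; 3 taken → place at 4.
913 hashes to 0; slot 0 is free → place at 0.
575 hashes to 3, h2=6; 3 taken → place at 9.
23 hashes to 1; slot 1 is free → place at 1.
Table: [913, 23, -, 861, 850, -, -, -, -, 575, -]

2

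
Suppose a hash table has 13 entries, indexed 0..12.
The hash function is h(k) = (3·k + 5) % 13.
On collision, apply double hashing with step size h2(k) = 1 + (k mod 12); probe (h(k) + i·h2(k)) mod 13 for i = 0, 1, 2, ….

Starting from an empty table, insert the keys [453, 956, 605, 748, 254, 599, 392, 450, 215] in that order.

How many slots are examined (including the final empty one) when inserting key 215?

453: h=12 => slot 12
956: h=0 => slot 0
605: h=0, h2=6, probe 0,6 => slot 6
748: h=0, h2=5, probe 0,5 => slot 5
254: h=0, h2=3, probe 0,3 => slot 3
599: h=8 => slot 8
392: h=11 => slot 11
450: h=3, h2=7, probe 3,10 => slot 10
215: h=0, h2=12, probe 0,12,11,10,9 => slot 9
Table: [956, —, —, 254, —, 748, 605, —, 599, 215, 450, 392, 453]

5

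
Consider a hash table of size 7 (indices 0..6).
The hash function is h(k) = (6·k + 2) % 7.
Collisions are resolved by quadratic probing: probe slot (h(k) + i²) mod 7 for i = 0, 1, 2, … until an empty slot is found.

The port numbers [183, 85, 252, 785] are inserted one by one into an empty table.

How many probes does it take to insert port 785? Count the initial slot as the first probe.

3

183 hashes to 1; slot 1 is free => place at 1.
85 hashes to 1; 1 taken => place at 2.
252 hashes to 2; 2 taken => place at 3.
785 hashes to 1; 1,2 taken => place at 5.
Table: [., 183, 85, 252, ., 785, .]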